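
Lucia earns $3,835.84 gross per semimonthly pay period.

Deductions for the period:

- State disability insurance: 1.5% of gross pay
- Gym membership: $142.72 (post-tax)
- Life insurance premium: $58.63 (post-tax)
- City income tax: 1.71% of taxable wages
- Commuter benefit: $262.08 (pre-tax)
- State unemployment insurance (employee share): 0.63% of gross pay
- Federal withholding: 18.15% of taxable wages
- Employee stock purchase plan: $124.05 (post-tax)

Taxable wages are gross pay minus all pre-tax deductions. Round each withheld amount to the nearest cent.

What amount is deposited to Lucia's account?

$2,456.90

Commuter benefit: $262.08
Taxable wages = $3,835.84 − $262.08 = $3,573.76
Federal withholding: $3,573.76 × 0.1815 = $648.64
City income tax: $3,573.76 × 0.0171 = $61.11
State unemployment insurance (employee share): $3,835.84 × 0.0063 = $24.17
State disability insurance: $3,835.84 × 0.015 = $57.54
Life insurance premium: $58.63
Employee stock purchase plan: $124.05
Gym membership: $142.72
Total deductions = $262.08 + $648.64 + $61.11 + $24.17 + $57.54 + $58.63 + $124.05 + $142.72 = $1,378.94
Net pay = $3,835.84 − $1,378.94 = $2,456.90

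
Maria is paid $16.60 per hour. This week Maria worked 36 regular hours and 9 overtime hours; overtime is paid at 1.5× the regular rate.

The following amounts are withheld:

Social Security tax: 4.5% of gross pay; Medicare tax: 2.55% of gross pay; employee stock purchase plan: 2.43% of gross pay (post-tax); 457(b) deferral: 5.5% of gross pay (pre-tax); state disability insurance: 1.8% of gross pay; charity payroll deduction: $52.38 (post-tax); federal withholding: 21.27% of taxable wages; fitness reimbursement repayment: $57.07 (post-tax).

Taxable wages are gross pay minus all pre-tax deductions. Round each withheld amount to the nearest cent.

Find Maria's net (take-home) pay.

Regular pay: 36 × $16.60 = $597.60
Overtime pay: 9 × $16.60 × 1.5 = $224.10
Gross pay = $597.60 + $224.10 = $821.70
457(b) deferral: $821.70 × 0.055 = $45.19
Taxable wages = $821.70 − $45.19 = $776.51
Federal withholding: $776.51 × 0.2127 = $165.16
Medicare tax: $821.70 × 0.0255 = $20.95
Social Security tax: $821.70 × 0.045 = $36.98
State disability insurance: $821.70 × 0.018 = $14.79
Charity payroll deduction: $52.38
Employee stock purchase plan: $821.70 × 0.0243 = $19.97
Fitness reimbursement repayment: $57.07
Total deductions = $45.19 + $165.16 + $20.95 + $36.98 + $14.79 + $52.38 + $19.97 + $57.07 = $412.49
Net pay = $821.70 − $412.49 = $409.21

$409.21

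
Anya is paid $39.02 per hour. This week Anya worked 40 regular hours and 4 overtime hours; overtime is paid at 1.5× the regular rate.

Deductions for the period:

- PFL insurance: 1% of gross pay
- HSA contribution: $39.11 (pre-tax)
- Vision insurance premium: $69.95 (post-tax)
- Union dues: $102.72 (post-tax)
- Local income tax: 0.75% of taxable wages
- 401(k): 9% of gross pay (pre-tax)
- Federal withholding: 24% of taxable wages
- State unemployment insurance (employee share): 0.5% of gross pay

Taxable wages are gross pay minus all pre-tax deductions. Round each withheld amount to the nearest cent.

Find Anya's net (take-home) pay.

$1,000.10

Regular pay: 40 × $39.02 = $1,560.80
Overtime pay: 4 × $39.02 × 1.5 = $234.12
Gross pay = $1,560.80 + $234.12 = $1,794.92
HSA contribution: $39.11
401(k): $1,794.92 × 0.09 = $161.54
Pre-tax total = $39.11 + $161.54 = $200.65
Taxable wages = $1,794.92 − $200.65 = $1,594.27
Federal withholding: $1,594.27 × 0.24 = $382.62
Local income tax: $1,594.27 × 0.0075 = $11.96
PFL insurance: $1,794.92 × 0.01 = $17.95
State unemployment insurance (employee share): $1,794.92 × 0.005 = $8.97
Vision insurance premium: $69.95
Union dues: $102.72
Total deductions = $39.11 + $161.54 + $382.62 + $11.96 + $17.95 + $8.97 + $69.95 + $102.72 = $794.82
Net pay = $1,794.92 − $794.82 = $1,000.10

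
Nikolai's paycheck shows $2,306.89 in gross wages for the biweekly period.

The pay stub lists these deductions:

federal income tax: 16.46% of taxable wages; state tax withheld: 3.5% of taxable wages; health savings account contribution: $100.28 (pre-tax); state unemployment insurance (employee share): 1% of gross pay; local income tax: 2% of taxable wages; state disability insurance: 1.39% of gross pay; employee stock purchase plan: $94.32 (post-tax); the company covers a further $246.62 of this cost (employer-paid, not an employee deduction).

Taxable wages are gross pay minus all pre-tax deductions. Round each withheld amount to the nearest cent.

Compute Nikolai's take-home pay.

$1,572.58

Health savings account contribution: $100.28
Taxable wages = $2,306.89 − $100.28 = $2,206.61
Local income tax: $2,206.61 × 0.02 = $44.13
Federal income tax: $2,206.61 × 0.1646 = $363.21
State tax withheld: $2,206.61 × 0.035 = $77.23
State disability insurance: $2,306.89 × 0.0139 = $32.07
State unemployment insurance (employee share): $2,306.89 × 0.01 = $23.07
Employee stock purchase plan: $94.32
(Employer's $246.62 toward employee stock purchase plan is not withheld from the employee.)
Total deductions = $100.28 + $44.13 + $363.21 + $77.23 + $32.07 + $23.07 + $94.32 = $734.31
Net pay = $2,306.89 − $734.31 = $1,572.58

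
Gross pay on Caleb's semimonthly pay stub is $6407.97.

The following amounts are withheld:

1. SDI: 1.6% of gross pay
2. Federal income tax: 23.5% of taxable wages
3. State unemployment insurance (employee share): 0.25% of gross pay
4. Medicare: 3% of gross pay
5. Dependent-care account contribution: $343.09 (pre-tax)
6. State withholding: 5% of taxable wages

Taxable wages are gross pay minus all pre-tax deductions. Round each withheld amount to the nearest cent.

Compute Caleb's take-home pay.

Dependent-care account contribution: $343.09
Taxable wages = $6407.97 − $343.09 = $6064.88
State withholding: $6064.88 × 0.05 = $303.24
Federal income tax: $6064.88 × 0.235 = $1425.25
SDI: $6407.97 × 0.016 = $102.53
State unemployment insurance (employee share): $6407.97 × 0.0025 = $16.02
Medicare: $6407.97 × 0.03 = $192.24
Total deductions = $343.09 + $303.24 + $1425.25 + $102.53 + $16.02 + $192.24 = $2382.37
Net pay = $6407.97 − $2382.37 = $4025.60

$4025.60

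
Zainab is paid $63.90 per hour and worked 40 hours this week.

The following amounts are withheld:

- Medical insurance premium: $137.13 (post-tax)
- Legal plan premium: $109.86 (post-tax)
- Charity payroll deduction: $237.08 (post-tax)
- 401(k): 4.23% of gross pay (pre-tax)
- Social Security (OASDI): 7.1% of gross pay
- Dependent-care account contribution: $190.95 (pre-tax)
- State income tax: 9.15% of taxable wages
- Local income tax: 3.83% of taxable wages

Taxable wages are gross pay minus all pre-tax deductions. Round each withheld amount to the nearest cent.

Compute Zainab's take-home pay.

$1,298.43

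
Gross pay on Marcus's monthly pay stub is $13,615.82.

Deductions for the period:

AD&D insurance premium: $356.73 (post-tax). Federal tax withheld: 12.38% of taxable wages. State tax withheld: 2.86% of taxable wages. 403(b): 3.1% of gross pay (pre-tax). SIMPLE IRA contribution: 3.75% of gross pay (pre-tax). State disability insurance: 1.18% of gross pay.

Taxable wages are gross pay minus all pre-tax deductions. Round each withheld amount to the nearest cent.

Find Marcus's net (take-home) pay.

$10,232.83

403(b): $13,615.82 × 0.031 = $422.09
SIMPLE IRA contribution: $13,615.82 × 0.0375 = $510.59
Pre-tax total = $422.09 + $510.59 = $932.68
Taxable wages = $13,615.82 − $932.68 = $12,683.14
State tax withheld: $12,683.14 × 0.0286 = $362.74
Federal tax withheld: $12,683.14 × 0.1238 = $1,570.17
State disability insurance: $13,615.82 × 0.0118 = $160.67
AD&D insurance premium: $356.73
Total deductions = $422.09 + $510.59 + $362.74 + $1,570.17 + $160.67 + $356.73 = $3,382.99
Net pay = $13,615.82 − $3,382.99 = $10,232.83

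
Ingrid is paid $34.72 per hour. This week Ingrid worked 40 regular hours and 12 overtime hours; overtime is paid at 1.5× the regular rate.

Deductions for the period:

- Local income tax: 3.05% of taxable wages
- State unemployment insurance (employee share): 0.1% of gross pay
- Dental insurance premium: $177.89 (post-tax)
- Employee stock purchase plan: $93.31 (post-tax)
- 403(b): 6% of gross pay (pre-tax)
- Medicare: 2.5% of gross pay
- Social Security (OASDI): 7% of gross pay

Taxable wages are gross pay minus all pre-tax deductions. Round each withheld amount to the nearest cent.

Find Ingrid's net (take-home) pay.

Regular pay: 40 × $34.72 = $1,388.80
Overtime pay: 12 × $34.72 × 1.5 = $624.96
Gross pay = $1,388.80 + $624.96 = $2,013.76
403(b): $2,013.76 × 0.06 = $120.83
Taxable wages = $2,013.76 − $120.83 = $1,892.93
Local income tax: $1,892.93 × 0.0305 = $57.73
Medicare: $2,013.76 × 0.025 = $50.34
Social Security (OASDI): $2,013.76 × 0.07 = $140.96
State unemployment insurance (employee share): $2,013.76 × 0.001 = $2.01
Dental insurance premium: $177.89
Employee stock purchase plan: $93.31
Total deductions = $120.83 + $57.73 + $50.34 + $140.96 + $2.01 + $177.89 + $93.31 = $643.07
Net pay = $2,013.76 − $643.07 = $1,370.69

$1,370.69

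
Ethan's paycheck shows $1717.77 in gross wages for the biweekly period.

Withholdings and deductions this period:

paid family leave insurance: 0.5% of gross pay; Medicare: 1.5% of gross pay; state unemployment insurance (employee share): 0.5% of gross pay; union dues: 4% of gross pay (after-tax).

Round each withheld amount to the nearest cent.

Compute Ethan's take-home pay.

Paid family leave insurance: $1717.77 × 0.005 = $8.59
State unemployment insurance (employee share): $1717.77 × 0.005 = $8.59
Medicare: $1717.77 × 0.015 = $25.77
Union dues: $1717.77 × 0.04 = $68.71
Total deductions = $8.59 + $8.59 + $25.77 + $68.71 = $111.66
Net pay = $1717.77 − $111.66 = $1606.11

$1606.11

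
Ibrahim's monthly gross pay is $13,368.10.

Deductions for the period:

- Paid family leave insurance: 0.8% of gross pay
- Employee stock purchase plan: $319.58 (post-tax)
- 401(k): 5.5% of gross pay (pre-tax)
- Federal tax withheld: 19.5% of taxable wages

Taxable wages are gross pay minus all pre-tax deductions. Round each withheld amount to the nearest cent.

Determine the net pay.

$9,742.92

401(k): $13,368.10 × 0.055 = $735.25
Taxable wages = $13,368.10 − $735.25 = $12,632.85
Federal tax withheld: $12,632.85 × 0.195 = $2,463.41
Paid family leave insurance: $13,368.10 × 0.008 = $106.94
Employee stock purchase plan: $319.58
Total deductions = $735.25 + $2,463.41 + $106.94 + $319.58 = $3,625.18
Net pay = $13,368.10 − $3,625.18 = $9,742.92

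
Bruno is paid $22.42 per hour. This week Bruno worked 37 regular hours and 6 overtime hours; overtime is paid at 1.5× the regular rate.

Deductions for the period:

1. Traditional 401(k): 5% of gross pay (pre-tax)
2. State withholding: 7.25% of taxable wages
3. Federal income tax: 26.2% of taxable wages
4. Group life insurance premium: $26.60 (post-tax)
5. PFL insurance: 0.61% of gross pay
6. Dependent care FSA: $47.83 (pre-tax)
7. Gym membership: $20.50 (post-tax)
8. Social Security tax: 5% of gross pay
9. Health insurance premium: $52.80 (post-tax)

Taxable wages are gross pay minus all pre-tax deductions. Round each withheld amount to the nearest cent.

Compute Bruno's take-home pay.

$462.44

Regular pay: 37 × $22.42 = $829.54
Overtime pay: 6 × $22.42 × 1.5 = $201.78
Gross pay = $829.54 + $201.78 = $1,031.32
Dependent care FSA: $47.83
Traditional 401(k): $1,031.32 × 0.05 = $51.57
Pre-tax total = $47.83 + $51.57 = $99.40
Taxable wages = $1,031.32 − $99.40 = $931.92
State withholding: $931.92 × 0.0725 = $67.56
Federal income tax: $931.92 × 0.262 = $244.16
PFL insurance: $1,031.32 × 0.0061 = $6.29
Social Security tax: $1,031.32 × 0.05 = $51.57
Health insurance premium: $52.80
Gym membership: $20.50
Group life insurance premium: $26.60
Total deductions = $47.83 + $51.57 + $67.56 + $244.16 + $6.29 + $51.57 + $52.80 + $20.50 + $26.60 = $568.88
Net pay = $1,031.32 − $568.88 = $462.44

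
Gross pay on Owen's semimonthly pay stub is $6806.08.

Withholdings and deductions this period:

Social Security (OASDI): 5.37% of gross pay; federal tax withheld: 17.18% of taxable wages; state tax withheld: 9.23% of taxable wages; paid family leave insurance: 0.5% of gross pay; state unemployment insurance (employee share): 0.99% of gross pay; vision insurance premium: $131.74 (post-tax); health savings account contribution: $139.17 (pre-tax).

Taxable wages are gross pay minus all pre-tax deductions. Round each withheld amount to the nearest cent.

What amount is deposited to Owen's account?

$4307.53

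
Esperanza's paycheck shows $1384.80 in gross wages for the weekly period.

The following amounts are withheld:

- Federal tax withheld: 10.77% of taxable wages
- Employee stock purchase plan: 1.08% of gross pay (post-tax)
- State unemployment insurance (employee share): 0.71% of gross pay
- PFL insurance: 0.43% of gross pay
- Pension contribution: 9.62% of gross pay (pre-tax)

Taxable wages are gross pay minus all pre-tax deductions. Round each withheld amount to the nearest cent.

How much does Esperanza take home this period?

Pension contribution: $1384.80 × 0.0962 = $133.22
Taxable wages = $1384.80 − $133.22 = $1251.58
Federal tax withheld: $1251.58 × 0.1077 = $134.80
PFL insurance: $1384.80 × 0.0043 = $5.95
State unemployment insurance (employee share): $1384.80 × 0.0071 = $9.83
Employee stock purchase plan: $1384.80 × 0.0108 = $14.96
Total deductions = $133.22 + $134.80 + $5.95 + $9.83 + $14.96 = $298.76
Net pay = $1384.80 − $298.76 = $1086.04

$1086.04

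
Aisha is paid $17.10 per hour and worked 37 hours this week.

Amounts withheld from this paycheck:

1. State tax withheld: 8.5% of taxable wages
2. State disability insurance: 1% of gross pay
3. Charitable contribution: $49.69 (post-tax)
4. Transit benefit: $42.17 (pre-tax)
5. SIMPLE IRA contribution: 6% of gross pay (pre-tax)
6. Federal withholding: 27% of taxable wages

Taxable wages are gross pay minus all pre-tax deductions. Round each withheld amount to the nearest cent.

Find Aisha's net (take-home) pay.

$300.39

Gross pay: 37 × $17.10 = $632.70
SIMPLE IRA contribution: $632.70 × 0.06 = $37.96
Transit benefit: $42.17
Pre-tax total = $37.96 + $42.17 = $80.13
Taxable wages = $632.70 − $80.13 = $552.57
Federal withholding: $552.57 × 0.27 = $149.19
State tax withheld: $552.57 × 0.085 = $46.97
State disability insurance: $632.70 × 0.01 = $6.33
Charitable contribution: $49.69
Total deductions = $37.96 + $42.17 + $149.19 + $46.97 + $6.33 + $49.69 = $332.31
Net pay = $632.70 − $332.31 = $300.39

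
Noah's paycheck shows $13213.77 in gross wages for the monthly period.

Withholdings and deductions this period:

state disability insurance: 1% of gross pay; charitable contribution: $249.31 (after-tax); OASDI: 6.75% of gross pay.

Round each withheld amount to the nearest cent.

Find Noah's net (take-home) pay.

$11940.39

OASDI: $13213.77 × 0.0675 = $891.93
State disability insurance: $13213.77 × 0.01 = $132.14
Charitable contribution: $249.31
Total deductions = $891.93 + $132.14 + $249.31 = $1273.38
Net pay = $13213.77 − $1273.38 = $11940.39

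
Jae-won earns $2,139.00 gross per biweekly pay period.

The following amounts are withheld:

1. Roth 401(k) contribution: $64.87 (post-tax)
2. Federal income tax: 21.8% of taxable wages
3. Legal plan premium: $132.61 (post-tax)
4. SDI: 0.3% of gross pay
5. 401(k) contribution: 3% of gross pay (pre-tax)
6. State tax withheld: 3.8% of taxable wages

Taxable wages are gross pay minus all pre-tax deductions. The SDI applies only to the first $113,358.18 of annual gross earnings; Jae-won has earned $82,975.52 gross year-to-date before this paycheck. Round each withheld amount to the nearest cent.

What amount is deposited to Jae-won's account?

401(k) contribution: $2,139.00 × 0.03 = $64.17
Taxable wages = $2,139.00 − $64.17 = $2,074.83
State tax withheld: $2,074.83 × 0.038 = $78.84
Federal income tax: $2,074.83 × 0.218 = $452.31
SDI: cap not yet reached, full $2,139.00 is subject → $2,139.00 × 0.003 = $6.42
Legal plan premium: $132.61
Roth 401(k) contribution: $64.87
Total deductions = $64.17 + $78.84 + $452.31 + $6.42 + $132.61 + $64.87 = $799.22
Net pay = $2,139.00 − $799.22 = $1,339.78

$1,339.78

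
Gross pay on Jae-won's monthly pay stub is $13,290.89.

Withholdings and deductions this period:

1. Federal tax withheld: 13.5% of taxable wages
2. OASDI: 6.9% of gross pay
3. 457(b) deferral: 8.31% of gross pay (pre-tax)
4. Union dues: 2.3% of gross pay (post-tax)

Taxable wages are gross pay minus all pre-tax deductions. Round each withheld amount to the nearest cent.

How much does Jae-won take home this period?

457(b) deferral: $13,290.89 × 0.0831 = $1,104.47
Taxable wages = $13,290.89 − $1,104.47 = $12,186.42
Federal tax withheld: $12,186.42 × 0.135 = $1,645.17
OASDI: $13,290.89 × 0.069 = $917.07
Union dues: $13,290.89 × 0.023 = $305.69
Total deductions = $1,104.47 + $1,645.17 + $917.07 + $305.69 = $3,972.40
Net pay = $13,290.89 − $3,972.40 = $9,318.49

$9,318.49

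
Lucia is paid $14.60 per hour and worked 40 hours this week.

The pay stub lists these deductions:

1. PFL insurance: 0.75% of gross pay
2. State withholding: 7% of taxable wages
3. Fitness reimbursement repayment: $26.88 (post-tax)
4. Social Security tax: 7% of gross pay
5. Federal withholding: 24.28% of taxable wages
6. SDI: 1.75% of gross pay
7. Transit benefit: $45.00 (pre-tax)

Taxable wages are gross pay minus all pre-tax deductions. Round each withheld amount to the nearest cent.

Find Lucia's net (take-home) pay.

Gross pay: 40 × $14.60 = $584.00
Transit benefit: $45.00
Taxable wages = $584.00 − $45.00 = $539.00
State withholding: $539.00 × 0.07 = $37.73
Federal withholding: $539.00 × 0.2428 = $130.87
SDI: $584.00 × 0.0175 = $10.22
PFL insurance: $584.00 × 0.0075 = $4.38
Social Security tax: $584.00 × 0.07 = $40.88
Fitness reimbursement repayment: $26.88
Total deductions = $45.00 + $37.73 + $130.87 + $10.22 + $4.38 + $40.88 + $26.88 = $295.96
Net pay = $584.00 − $295.96 = $288.04

$288.04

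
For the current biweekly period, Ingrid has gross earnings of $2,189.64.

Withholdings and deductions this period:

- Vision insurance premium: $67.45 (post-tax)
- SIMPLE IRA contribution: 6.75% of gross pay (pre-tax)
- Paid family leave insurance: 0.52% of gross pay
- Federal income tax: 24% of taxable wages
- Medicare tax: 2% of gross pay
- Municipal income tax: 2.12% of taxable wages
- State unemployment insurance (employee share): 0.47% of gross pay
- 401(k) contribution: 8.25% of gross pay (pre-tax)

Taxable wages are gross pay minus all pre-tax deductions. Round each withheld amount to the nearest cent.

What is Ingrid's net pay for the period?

$1,242.12

401(k) contribution: $2,189.64 × 0.0825 = $180.65
SIMPLE IRA contribution: $2,189.64 × 0.0675 = $147.80
Pre-tax total = $180.65 + $147.80 = $328.45
Taxable wages = $2,189.64 − $328.45 = $1,861.19
Municipal income tax: $1,861.19 × 0.0212 = $39.46
Federal income tax: $1,861.19 × 0.24 = $446.69
Paid family leave insurance: $2,189.64 × 0.0052 = $11.39
State unemployment insurance (employee share): $2,189.64 × 0.0047 = $10.29
Medicare tax: $2,189.64 × 0.02 = $43.79
Vision insurance premium: $67.45
Total deductions = $180.65 + $147.80 + $39.46 + $446.69 + $11.39 + $10.29 + $43.79 + $67.45 = $947.52
Net pay = $2,189.64 − $947.52 = $1,242.12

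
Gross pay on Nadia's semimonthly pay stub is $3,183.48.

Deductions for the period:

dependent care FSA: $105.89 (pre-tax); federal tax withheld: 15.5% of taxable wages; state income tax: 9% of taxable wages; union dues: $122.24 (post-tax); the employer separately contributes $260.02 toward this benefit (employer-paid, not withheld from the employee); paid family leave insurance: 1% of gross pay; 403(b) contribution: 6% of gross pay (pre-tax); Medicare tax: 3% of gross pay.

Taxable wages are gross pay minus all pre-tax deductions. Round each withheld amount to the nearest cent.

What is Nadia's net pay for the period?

403(b) contribution: $3,183.48 × 0.06 = $191.01
Dependent care FSA: $105.89
Pre-tax total = $191.01 + $105.89 = $296.90
Taxable wages = $3,183.48 − $296.90 = $2,886.58
State income tax: $2,886.58 × 0.09 = $259.79
Federal tax withheld: $2,886.58 × 0.155 = $447.42
Medicare tax: $3,183.48 × 0.03 = $95.50
Paid family leave insurance: $3,183.48 × 0.01 = $31.83
Union dues: $122.24
(Employer's $260.02 toward union dues is not withheld from the employee.)
Total deductions = $191.01 + $105.89 + $259.79 + $447.42 + $95.50 + $31.83 + $122.24 = $1,253.68
Net pay = $3,183.48 − $1,253.68 = $1,929.80

$1,929.80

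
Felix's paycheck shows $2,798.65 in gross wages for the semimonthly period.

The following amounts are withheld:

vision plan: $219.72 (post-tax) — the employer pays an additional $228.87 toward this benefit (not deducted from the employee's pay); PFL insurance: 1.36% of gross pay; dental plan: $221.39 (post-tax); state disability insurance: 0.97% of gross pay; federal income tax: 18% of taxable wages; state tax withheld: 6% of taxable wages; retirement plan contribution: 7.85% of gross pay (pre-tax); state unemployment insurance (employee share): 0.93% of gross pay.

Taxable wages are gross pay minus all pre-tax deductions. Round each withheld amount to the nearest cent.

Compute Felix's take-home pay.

$1,427.66

Retirement plan contribution: $2,798.65 × 0.0785 = $219.69
Taxable wages = $2,798.65 − $219.69 = $2,578.96
Federal income tax: $2,578.96 × 0.18 = $464.21
State tax withheld: $2,578.96 × 0.06 = $154.74
State unemployment insurance (employee share): $2,798.65 × 0.0093 = $26.03
PFL insurance: $2,798.65 × 0.0136 = $38.06
State disability insurance: $2,798.65 × 0.0097 = $27.15
Vision plan: $219.72
Dental plan: $221.39
(Employer's $228.87 toward vision plan is not withheld from the employee.)
Total deductions = $219.69 + $464.21 + $154.74 + $26.03 + $38.06 + $27.15 + $219.72 + $221.39 = $1,370.99
Net pay = $2,798.65 − $1,370.99 = $1,427.66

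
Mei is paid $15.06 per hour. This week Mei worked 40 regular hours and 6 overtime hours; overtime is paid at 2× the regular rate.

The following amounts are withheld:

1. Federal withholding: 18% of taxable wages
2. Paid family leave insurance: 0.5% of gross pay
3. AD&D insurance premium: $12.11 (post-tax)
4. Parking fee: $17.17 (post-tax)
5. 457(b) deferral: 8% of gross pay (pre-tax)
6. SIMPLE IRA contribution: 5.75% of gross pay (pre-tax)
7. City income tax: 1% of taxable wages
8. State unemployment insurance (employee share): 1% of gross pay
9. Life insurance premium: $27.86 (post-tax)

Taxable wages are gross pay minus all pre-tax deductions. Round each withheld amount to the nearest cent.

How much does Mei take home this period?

Regular pay: 40 × $15.06 = $602.40
Overtime pay: 6 × $15.06 × 2 = $180.72
Gross pay = $602.40 + $180.72 = $783.12
457(b) deferral: $783.12 × 0.08 = $62.65
SIMPLE IRA contribution: $783.12 × 0.0575 = $45.03
Pre-tax total = $62.65 + $45.03 = $107.68
Taxable wages = $783.12 − $107.68 = $675.44
Federal withholding: $675.44 × 0.18 = $121.58
City income tax: $675.44 × 0.01 = $6.75
State unemployment insurance (employee share): $783.12 × 0.01 = $7.83
Paid family leave insurance: $783.12 × 0.005 = $3.92
Life insurance premium: $27.86
AD&D insurance premium: $12.11
Parking fee: $17.17
Total deductions = $62.65 + $45.03 + $121.58 + $6.75 + $7.83 + $3.92 + $27.86 + $12.11 + $17.17 = $304.90
Net pay = $783.12 − $304.90 = $478.22

$478.22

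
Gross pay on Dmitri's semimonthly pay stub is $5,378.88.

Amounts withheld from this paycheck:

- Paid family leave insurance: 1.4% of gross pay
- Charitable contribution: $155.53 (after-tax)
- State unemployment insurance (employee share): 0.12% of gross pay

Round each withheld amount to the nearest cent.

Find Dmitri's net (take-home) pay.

$5,141.60

Paid family leave insurance: $5,378.88 × 0.014 = $75.30
State unemployment insurance (employee share): $5,378.88 × 0.0012 = $6.45
Charitable contribution: $155.53
Total deductions = $75.30 + $6.45 + $155.53 = $237.28
Net pay = $5,378.88 − $237.28 = $5,141.60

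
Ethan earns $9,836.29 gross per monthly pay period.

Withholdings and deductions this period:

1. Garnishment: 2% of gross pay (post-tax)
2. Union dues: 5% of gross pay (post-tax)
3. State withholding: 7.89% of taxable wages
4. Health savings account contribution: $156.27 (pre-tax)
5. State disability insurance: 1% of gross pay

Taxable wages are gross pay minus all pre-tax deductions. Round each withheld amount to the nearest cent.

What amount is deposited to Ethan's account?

$8,129.37

Health savings account contribution: $156.27
Taxable wages = $9,836.29 − $156.27 = $9,680.02
State withholding: $9,680.02 × 0.0789 = $763.75
State disability insurance: $9,836.29 × 0.01 = $98.36
Garnishment: $9,836.29 × 0.02 = $196.73
Union dues: $9,836.29 × 0.05 = $491.81
Total deductions = $156.27 + $763.75 + $98.36 + $196.73 + $491.81 = $1,706.92
Net pay = $9,836.29 − $1,706.92 = $8,129.37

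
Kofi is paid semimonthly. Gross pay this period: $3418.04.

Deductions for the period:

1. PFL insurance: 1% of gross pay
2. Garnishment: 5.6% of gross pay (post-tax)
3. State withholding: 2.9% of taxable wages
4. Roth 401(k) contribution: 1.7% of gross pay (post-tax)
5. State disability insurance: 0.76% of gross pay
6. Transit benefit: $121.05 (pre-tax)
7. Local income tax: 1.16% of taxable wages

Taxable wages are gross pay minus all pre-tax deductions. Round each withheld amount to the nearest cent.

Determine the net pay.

$2853.45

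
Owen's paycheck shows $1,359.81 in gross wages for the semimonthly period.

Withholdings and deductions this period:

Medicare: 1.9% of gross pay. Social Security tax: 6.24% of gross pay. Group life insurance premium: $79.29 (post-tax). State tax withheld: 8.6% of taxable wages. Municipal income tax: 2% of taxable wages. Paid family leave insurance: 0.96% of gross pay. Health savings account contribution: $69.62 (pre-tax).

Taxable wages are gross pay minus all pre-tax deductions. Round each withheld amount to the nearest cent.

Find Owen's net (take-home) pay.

Health savings account contribution: $69.62
Taxable wages = $1,359.81 − $69.62 = $1,290.19
Municipal income tax: $1,290.19 × 0.02 = $25.80
State tax withheld: $1,290.19 × 0.086 = $110.96
Medicare: $1,359.81 × 0.019 = $25.84
Paid family leave insurance: $1,359.81 × 0.0096 = $13.05
Social Security tax: $1,359.81 × 0.0624 = $84.85
Group life insurance premium: $79.29
Total deductions = $69.62 + $25.80 + $110.96 + $25.84 + $13.05 + $84.85 + $79.29 = $409.41
Net pay = $1,359.81 − $409.41 = $950.40

$950.40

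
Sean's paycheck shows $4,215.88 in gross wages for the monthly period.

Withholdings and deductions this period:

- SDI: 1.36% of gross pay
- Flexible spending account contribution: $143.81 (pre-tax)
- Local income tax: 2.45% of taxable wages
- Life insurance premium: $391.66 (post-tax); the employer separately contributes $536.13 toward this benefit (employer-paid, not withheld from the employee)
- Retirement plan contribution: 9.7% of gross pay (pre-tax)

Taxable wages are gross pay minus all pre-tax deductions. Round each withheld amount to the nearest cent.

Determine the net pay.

$3,124.38

Retirement plan contribution: $4,215.88 × 0.097 = $408.94
Flexible spending account contribution: $143.81
Pre-tax total = $408.94 + $143.81 = $552.75
Taxable wages = $4,215.88 − $552.75 = $3,663.13
Local income tax: $3,663.13 × 0.0245 = $89.75
SDI: $4,215.88 × 0.0136 = $57.34
Life insurance premium: $391.66
(Employer's $536.13 toward life insurance premium is not withheld from the employee.)
Total deductions = $408.94 + $143.81 + $89.75 + $57.34 + $391.66 = $1,091.50
Net pay = $4,215.88 − $1,091.50 = $3,124.38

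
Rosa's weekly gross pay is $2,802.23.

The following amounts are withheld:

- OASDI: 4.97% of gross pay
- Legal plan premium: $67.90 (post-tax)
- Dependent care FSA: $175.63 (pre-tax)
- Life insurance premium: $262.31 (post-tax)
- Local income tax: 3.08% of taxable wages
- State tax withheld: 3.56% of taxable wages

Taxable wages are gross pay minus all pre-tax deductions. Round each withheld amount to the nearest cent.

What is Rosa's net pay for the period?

Dependent care FSA: $175.63
Taxable wages = $2,802.23 − $175.63 = $2,626.60
State tax withheld: $2,626.60 × 0.0356 = $93.51
Local income tax: $2,626.60 × 0.0308 = $80.90
OASDI: $2,802.23 × 0.0497 = $139.27
Legal plan premium: $67.90
Life insurance premium: $262.31
Total deductions = $175.63 + $93.51 + $80.90 + $139.27 + $67.90 + $262.31 = $819.52
Net pay = $2,802.23 − $819.52 = $1,982.71

$1,982.71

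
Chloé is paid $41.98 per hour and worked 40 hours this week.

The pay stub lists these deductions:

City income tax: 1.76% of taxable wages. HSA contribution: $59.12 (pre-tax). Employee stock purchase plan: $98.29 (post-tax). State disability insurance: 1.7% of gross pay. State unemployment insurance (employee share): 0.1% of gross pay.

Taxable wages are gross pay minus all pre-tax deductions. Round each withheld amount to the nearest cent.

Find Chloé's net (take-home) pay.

$1,463.05

Gross pay: 40 × $41.98 = $1,679.20
HSA contribution: $59.12
Taxable wages = $1,679.20 − $59.12 = $1,620.08
City income tax: $1,620.08 × 0.0176 = $28.51
State unemployment insurance (employee share): $1,679.20 × 0.001 = $1.68
State disability insurance: $1,679.20 × 0.017 = $28.55
Employee stock purchase plan: $98.29
Total deductions = $59.12 + $28.51 + $1.68 + $28.55 + $98.29 = $216.15
Net pay = $1,679.20 − $216.15 = $1,463.05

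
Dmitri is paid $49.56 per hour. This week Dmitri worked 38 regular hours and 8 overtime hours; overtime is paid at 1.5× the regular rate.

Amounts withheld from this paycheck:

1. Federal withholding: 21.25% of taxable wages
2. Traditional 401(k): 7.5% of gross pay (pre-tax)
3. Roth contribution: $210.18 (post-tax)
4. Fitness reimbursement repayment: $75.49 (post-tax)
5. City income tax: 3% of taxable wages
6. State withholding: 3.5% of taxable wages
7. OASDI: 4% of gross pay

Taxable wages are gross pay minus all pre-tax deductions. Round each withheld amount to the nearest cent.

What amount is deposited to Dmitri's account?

$1271.29

Regular pay: 38 × $49.56 = $1883.28
Overtime pay: 8 × $49.56 × 1.5 = $594.72
Gross pay = $1883.28 + $594.72 = $2478.00
Traditional 401(k): $2478.00 × 0.075 = $185.85
Taxable wages = $2478.00 − $185.85 = $2292.15
City income tax: $2292.15 × 0.03 = $68.76
State withholding: $2292.15 × 0.035 = $80.23
Federal withholding: $2292.15 × 0.2125 = $487.08
OASDI: $2478.00 × 0.04 = $99.12
Fitness reimbursement repayment: $75.49
Roth contribution: $210.18
Total deductions = $185.85 + $68.76 + $80.23 + $487.08 + $99.12 + $75.49 + $210.18 = $1206.71
Net pay = $2478.00 − $1206.71 = $1271.29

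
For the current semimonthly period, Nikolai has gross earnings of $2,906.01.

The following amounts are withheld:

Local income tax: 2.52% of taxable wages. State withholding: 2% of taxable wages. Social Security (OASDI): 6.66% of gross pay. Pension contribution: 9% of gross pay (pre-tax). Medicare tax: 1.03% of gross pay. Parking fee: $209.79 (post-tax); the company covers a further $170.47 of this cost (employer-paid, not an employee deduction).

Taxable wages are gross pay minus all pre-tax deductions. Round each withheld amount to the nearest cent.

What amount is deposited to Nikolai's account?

Pension contribution: $2,906.01 × 0.09 = $261.54
Taxable wages = $2,906.01 − $261.54 = $2,644.47
State withholding: $2,644.47 × 0.02 = $52.89
Local income tax: $2,644.47 × 0.0252 = $66.64
Medicare tax: $2,906.01 × 0.0103 = $29.93
Social Security (OASDI): $2,906.01 × 0.0666 = $193.54
Parking fee: $209.79
(Employer's $170.47 toward parking fee is not withheld from the employee.)
Total deductions = $261.54 + $52.89 + $66.64 + $29.93 + $193.54 + $209.79 = $814.33
Net pay = $2,906.01 − $814.33 = $2,091.68

$2,091.68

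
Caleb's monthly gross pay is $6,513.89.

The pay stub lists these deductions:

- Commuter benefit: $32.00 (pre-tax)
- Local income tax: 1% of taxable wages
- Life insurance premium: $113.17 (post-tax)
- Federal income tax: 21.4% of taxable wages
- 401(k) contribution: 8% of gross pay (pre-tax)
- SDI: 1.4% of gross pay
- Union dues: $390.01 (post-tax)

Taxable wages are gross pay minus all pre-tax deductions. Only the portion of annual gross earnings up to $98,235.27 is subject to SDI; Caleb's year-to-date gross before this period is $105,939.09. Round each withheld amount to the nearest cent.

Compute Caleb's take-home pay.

$4,122.38

Commuter benefit: $32.00
401(k) contribution: $6,513.89 × 0.08 = $521.11
Pre-tax total = $32.00 + $521.11 = $553.11
Taxable wages = $6,513.89 − $553.11 = $5,960.78
Federal income tax: $5,960.78 × 0.214 = $1,275.61
Local income tax: $5,960.78 × 0.01 = $59.61
SDI: annual cap $98,235.27 already reached (YTD $105,939.09), so $0.00
Life insurance premium: $113.17
Union dues: $390.01
Total deductions = $32.00 + $521.11 + $1,275.61 + $59.61 + $0.00 + $113.17 + $390.01 = $2,391.51
Net pay = $6,513.89 − $2,391.51 = $4,122.38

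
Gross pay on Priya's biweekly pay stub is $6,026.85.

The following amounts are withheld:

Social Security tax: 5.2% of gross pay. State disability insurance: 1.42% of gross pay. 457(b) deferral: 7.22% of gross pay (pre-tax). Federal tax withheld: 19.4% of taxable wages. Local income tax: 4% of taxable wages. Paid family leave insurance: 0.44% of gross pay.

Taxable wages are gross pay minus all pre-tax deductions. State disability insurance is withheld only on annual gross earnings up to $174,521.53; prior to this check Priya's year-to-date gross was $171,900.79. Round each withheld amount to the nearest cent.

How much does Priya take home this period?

$3,906.12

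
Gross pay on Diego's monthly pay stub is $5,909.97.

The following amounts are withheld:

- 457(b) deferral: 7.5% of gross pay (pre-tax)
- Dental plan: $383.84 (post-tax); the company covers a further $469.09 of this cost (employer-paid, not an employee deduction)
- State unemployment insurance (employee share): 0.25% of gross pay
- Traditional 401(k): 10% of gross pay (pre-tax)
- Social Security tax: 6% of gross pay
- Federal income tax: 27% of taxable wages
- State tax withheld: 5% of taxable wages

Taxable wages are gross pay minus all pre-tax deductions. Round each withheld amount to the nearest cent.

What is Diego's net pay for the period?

$2,562.28

Traditional 401(k): $5,909.97 × 0.1 = $591.00
457(b) deferral: $5,909.97 × 0.075 = $443.25
Pre-tax total = $591.00 + $443.25 = $1,034.25
Taxable wages = $5,909.97 − $1,034.25 = $4,875.72
Federal income tax: $4,875.72 × 0.27 = $1,316.44
State tax withheld: $4,875.72 × 0.05 = $243.79
State unemployment insurance (employee share): $5,909.97 × 0.0025 = $14.77
Social Security tax: $5,909.97 × 0.06 = $354.60
Dental plan: $383.84
(Employer's $469.09 toward dental plan is not withheld from the employee.)
Total deductions = $591.00 + $443.25 + $1,316.44 + $243.79 + $14.77 + $354.60 + $383.84 = $3,347.69
Net pay = $5,909.97 − $3,347.69 = $2,562.28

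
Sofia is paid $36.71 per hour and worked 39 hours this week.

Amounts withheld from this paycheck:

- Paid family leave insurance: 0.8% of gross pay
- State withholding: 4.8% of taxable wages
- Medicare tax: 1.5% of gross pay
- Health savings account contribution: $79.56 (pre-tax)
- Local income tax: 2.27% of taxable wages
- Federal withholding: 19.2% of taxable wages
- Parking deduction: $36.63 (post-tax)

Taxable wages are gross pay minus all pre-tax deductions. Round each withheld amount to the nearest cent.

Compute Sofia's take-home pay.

Gross pay: 39 × $36.71 = $1,431.69
Health savings account contribution: $79.56
Taxable wages = $1,431.69 − $79.56 = $1,352.13
State withholding: $1,352.13 × 0.048 = $64.90
Local income tax: $1,352.13 × 0.0227 = $30.69
Federal withholding: $1,352.13 × 0.192 = $259.61
Medicare tax: $1,431.69 × 0.015 = $21.48
Paid family leave insurance: $1,431.69 × 0.008 = $11.45
Parking deduction: $36.63
Total deductions = $79.56 + $64.90 + $30.69 + $259.61 + $21.48 + $11.45 + $36.63 = $504.32
Net pay = $1,431.69 − $504.32 = $927.37

$927.37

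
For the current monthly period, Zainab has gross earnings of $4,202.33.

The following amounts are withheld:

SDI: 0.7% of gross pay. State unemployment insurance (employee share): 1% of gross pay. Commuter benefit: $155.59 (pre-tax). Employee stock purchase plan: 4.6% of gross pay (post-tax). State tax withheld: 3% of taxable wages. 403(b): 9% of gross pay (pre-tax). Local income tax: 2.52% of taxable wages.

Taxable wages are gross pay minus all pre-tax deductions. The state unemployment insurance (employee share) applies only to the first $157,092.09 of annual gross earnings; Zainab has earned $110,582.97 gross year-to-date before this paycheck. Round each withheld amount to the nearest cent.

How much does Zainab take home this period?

403(b): $4,202.33 × 0.09 = $378.21
Commuter benefit: $155.59
Pre-tax total = $378.21 + $155.59 = $533.80
Taxable wages = $4,202.33 − $533.80 = $3,668.53
Local income tax: $3,668.53 × 0.0252 = $92.45
State tax withheld: $3,668.53 × 0.03 = $110.06
SDI: $4,202.33 × 0.007 = $29.42
State unemployment insurance (employee share): cap not yet reached, full $4,202.33 is subject → $4,202.33 × 0.01 = $42.02
Employee stock purchase plan: $4,202.33 × 0.046 = $193.31
Total deductions = $378.21 + $155.59 + $92.45 + $110.06 + $29.42 + $42.02 + $193.31 = $1,001.06
Net pay = $4,202.33 − $1,001.06 = $3,201.27

$3,201.27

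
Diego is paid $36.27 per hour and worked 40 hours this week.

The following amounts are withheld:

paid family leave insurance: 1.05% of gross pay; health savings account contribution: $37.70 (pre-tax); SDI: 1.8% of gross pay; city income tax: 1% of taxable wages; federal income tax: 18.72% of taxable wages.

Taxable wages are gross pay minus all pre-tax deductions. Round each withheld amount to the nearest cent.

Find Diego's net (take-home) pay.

$1,093.10

Gross pay: 40 × $36.27 = $1,450.80
Health savings account contribution: $37.70
Taxable wages = $1,450.80 − $37.70 = $1,413.10
Federal income tax: $1,413.10 × 0.1872 = $264.53
City income tax: $1,413.10 × 0.01 = $14.13
SDI: $1,450.80 × 0.018 = $26.11
Paid family leave insurance: $1,450.80 × 0.0105 = $15.23
Total deductions = $37.70 + $264.53 + $14.13 + $26.11 + $15.23 = $357.70
Net pay = $1,450.80 − $357.70 = $1,093.10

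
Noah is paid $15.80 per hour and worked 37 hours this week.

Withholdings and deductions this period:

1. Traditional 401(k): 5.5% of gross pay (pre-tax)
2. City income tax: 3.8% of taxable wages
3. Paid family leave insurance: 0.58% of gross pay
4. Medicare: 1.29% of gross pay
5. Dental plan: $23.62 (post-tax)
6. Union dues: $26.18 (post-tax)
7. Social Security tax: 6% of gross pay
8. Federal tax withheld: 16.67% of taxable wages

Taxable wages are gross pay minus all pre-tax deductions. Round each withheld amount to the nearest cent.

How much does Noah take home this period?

$343.56

Gross pay: 37 × $15.80 = $584.60
Traditional 401(k): $584.60 × 0.055 = $32.15
Taxable wages = $584.60 − $32.15 = $552.45
Federal tax withheld: $552.45 × 0.1667 = $92.09
City income tax: $552.45 × 0.038 = $20.99
Social Security tax: $584.60 × 0.06 = $35.08
Paid family leave insurance: $584.60 × 0.0058 = $3.39
Medicare: $584.60 × 0.0129 = $7.54
Union dues: $26.18
Dental plan: $23.62
Total deductions = $32.15 + $92.09 + $20.99 + $35.08 + $3.39 + $7.54 + $26.18 + $23.62 = $241.04
Net pay = $584.60 − $241.04 = $343.56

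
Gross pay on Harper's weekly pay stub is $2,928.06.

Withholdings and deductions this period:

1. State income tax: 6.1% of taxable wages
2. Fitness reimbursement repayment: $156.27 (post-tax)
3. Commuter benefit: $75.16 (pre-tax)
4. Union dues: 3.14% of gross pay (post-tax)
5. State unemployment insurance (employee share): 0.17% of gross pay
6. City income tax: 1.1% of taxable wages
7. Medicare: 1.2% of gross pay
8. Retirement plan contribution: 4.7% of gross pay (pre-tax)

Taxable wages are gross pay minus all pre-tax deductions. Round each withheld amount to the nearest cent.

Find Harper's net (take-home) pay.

Retirement plan contribution: $2,928.06 × 0.047 = $137.62
Commuter benefit: $75.16
Pre-tax total = $137.62 + $75.16 = $212.78
Taxable wages = $2,928.06 − $212.78 = $2,715.28
City income tax: $2,715.28 × 0.011 = $29.87
State income tax: $2,715.28 × 0.061 = $165.63
Medicare: $2,928.06 × 0.012 = $35.14
State unemployment insurance (employee share): $2,928.06 × 0.0017 = $4.98
Union dues: $2,928.06 × 0.0314 = $91.94
Fitness reimbursement repayment: $156.27
Total deductions = $137.62 + $75.16 + $29.87 + $165.63 + $35.14 + $4.98 + $91.94 + $156.27 = $696.61
Net pay = $2,928.06 − $696.61 = $2,231.45

$2,231.45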